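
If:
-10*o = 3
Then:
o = -3/10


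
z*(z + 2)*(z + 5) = z^3 + 7*z^2 + 10*z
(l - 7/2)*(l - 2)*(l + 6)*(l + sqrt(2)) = l^4 + l^3/2 + sqrt(2)*l^3 - 26*l^2 + sqrt(2)*l^2/2 - 26*sqrt(2)*l + 42*l + 42*sqrt(2)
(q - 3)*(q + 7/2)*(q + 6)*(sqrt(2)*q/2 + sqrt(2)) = sqrt(2)*q^4/2 + 17*sqrt(2)*q^3/4 + 11*sqrt(2)*q^2/4 - 39*sqrt(2)*q - 63*sqrt(2)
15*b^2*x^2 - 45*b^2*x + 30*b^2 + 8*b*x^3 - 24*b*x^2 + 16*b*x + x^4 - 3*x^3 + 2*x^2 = (3*b + x)*(5*b + x)*(x - 2)*(x - 1)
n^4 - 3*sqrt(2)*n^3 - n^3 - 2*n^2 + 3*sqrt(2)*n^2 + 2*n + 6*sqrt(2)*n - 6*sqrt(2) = (n - 1)*(n - 3*sqrt(2))*(n - sqrt(2))*(n + sqrt(2))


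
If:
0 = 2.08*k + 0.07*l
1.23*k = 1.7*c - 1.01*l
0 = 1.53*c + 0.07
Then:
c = -0.05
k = 0.00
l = -0.08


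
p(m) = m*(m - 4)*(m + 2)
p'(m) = m*(m - 4) + m*(m + 2) + (m - 4)*(m + 2) = 3*m^2 - 4*m - 8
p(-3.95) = -61.23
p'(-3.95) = 54.61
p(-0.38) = 2.70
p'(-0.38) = -6.05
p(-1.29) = 4.85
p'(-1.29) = 2.15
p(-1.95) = 0.58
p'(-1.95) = 11.21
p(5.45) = 58.87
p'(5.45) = 59.31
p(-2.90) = -18.01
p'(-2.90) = 28.83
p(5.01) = 35.47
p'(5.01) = 47.26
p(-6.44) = -298.52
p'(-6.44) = 142.18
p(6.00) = 96.00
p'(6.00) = 76.00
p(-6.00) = -240.00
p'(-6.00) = 124.00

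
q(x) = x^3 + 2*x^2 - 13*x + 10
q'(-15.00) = 602.00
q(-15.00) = -2720.00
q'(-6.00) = 71.00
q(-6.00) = -56.00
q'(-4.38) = 27.03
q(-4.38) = 21.28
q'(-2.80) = -0.68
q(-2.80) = 40.13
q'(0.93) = -6.69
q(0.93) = 0.44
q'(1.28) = -2.96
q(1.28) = -1.27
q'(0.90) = -6.97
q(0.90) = 0.65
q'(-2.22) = -7.09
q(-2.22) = 37.78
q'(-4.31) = 25.49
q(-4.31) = 23.12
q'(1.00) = -6.00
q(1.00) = 0.00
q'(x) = 3*x^2 + 4*x - 13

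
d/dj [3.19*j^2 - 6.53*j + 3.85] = 6.38*j - 6.53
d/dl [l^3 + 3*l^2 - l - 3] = 3*l^2 + 6*l - 1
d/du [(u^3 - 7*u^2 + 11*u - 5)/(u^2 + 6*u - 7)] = (u^2 + 14*u - 47)/(u^2 + 14*u + 49)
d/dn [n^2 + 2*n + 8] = 2*n + 2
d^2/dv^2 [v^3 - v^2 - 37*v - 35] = 6*v - 2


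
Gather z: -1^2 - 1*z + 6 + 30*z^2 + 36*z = 30*z^2 + 35*z + 5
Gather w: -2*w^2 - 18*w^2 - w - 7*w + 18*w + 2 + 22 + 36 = -20*w^2 + 10*w + 60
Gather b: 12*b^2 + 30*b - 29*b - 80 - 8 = 12*b^2 + b - 88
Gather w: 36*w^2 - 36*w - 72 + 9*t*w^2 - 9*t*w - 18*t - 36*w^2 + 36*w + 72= 9*t*w^2 - 9*t*w - 18*t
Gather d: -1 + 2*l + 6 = 2*l + 5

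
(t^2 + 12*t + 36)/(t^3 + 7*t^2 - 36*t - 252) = (t + 6)/(t^2 + t - 42)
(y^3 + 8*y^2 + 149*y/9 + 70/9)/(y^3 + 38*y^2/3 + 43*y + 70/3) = (y + 7/3)/(y + 7)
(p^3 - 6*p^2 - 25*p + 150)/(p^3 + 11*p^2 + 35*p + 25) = (p^2 - 11*p + 30)/(p^2 + 6*p + 5)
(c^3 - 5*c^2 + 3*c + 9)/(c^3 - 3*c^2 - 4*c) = (c^2 - 6*c + 9)/(c*(c - 4))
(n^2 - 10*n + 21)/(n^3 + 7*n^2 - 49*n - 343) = (n - 3)/(n^2 + 14*n + 49)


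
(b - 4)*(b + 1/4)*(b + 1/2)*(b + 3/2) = b^4 - 7*b^3/4 - 31*b^2/4 - 77*b/16 - 3/4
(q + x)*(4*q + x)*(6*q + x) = 24*q^3 + 34*q^2*x + 11*q*x^2 + x^3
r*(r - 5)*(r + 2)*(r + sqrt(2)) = r^4 - 3*r^3 + sqrt(2)*r^3 - 10*r^2 - 3*sqrt(2)*r^2 - 10*sqrt(2)*r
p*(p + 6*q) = p^2 + 6*p*q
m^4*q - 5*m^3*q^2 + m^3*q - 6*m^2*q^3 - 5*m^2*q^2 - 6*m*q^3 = m*(m - 6*q)*(m + q)*(m*q + q)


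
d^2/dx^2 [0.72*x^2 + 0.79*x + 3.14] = 1.44000000000000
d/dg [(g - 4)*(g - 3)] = 2*g - 7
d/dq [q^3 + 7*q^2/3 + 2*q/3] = 3*q^2 + 14*q/3 + 2/3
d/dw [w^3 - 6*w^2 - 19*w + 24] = 3*w^2 - 12*w - 19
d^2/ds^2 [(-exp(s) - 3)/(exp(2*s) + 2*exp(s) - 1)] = (-exp(4*s) - 10*exp(3*s) - 24*exp(2*s) - 26*exp(s) - 7)*exp(s)/(exp(6*s) + 6*exp(5*s) + 9*exp(4*s) - 4*exp(3*s) - 9*exp(2*s) + 6*exp(s) - 1)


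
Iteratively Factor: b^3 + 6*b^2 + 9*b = (b + 3)*(b^2 + 3*b) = (b + 3)^2*(b)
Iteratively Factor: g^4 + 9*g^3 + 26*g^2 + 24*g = (g + 4)*(g^3 + 5*g^2 + 6*g) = (g + 2)*(g + 4)*(g^2 + 3*g) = g*(g + 2)*(g + 4)*(g + 3)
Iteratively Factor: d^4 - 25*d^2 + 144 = (d - 4)*(d^3 + 4*d^2 - 9*d - 36) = (d - 4)*(d - 3)*(d^2 + 7*d + 12) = (d - 4)*(d - 3)*(d + 4)*(d + 3)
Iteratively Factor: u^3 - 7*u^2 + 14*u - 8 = (u - 4)*(u^2 - 3*u + 2) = (u - 4)*(u - 1)*(u - 2)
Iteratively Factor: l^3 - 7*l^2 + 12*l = (l - 3)*(l^2 - 4*l) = (l - 4)*(l - 3)*(l)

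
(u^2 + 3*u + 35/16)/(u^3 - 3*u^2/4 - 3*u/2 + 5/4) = (u + 7/4)/(u^2 - 2*u + 1)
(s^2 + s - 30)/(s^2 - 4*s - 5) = (s + 6)/(s + 1)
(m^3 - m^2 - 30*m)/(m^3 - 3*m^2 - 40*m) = (m - 6)/(m - 8)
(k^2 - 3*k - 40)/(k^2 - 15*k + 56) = (k + 5)/(k - 7)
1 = 1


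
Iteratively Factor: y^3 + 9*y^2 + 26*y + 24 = (y + 2)*(y^2 + 7*y + 12) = (y + 2)*(y + 4)*(y + 3)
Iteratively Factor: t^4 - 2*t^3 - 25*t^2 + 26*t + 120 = (t - 3)*(t^3 + t^2 - 22*t - 40) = (t - 3)*(t + 2)*(t^2 - t - 20) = (t - 5)*(t - 3)*(t + 2)*(t + 4)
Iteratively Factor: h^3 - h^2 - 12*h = (h)*(h^2 - h - 12) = h*(h - 4)*(h + 3)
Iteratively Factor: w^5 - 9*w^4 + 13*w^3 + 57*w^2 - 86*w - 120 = (w - 4)*(w^4 - 5*w^3 - 7*w^2 + 29*w + 30) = (w - 5)*(w - 4)*(w^3 - 7*w - 6) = (w - 5)*(w - 4)*(w - 3)*(w^2 + 3*w + 2) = (w - 5)*(w - 4)*(w - 3)*(w + 2)*(w + 1)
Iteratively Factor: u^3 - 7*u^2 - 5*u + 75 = (u - 5)*(u^2 - 2*u - 15) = (u - 5)^2*(u + 3)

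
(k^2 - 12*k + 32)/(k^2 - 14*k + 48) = (k - 4)/(k - 6)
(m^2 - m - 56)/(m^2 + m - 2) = (m^2 - m - 56)/(m^2 + m - 2)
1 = 1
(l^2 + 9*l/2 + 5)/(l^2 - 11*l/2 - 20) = (l + 2)/(l - 8)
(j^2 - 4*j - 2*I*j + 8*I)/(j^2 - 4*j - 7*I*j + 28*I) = (j - 2*I)/(j - 7*I)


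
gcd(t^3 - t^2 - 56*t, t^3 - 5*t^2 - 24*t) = t^2 - 8*t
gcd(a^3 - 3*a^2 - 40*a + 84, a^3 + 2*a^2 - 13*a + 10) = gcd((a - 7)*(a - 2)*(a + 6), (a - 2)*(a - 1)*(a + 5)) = a - 2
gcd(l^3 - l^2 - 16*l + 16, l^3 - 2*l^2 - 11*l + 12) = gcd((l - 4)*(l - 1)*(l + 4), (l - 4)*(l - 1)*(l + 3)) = l^2 - 5*l + 4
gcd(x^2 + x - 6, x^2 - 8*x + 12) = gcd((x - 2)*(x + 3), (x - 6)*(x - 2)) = x - 2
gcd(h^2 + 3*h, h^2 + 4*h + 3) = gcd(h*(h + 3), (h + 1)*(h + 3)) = h + 3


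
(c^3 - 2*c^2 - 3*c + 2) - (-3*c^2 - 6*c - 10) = c^3 + c^2 + 3*c + 12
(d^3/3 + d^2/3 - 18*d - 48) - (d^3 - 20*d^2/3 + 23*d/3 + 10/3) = -2*d^3/3 + 7*d^2 - 77*d/3 - 154/3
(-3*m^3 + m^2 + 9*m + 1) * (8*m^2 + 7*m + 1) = -24*m^5 - 13*m^4 + 76*m^3 + 72*m^2 + 16*m + 1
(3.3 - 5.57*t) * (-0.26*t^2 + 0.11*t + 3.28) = 1.4482*t^3 - 1.4707*t^2 - 17.9066*t + 10.824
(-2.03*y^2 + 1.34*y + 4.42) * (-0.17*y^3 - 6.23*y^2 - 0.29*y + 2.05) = 0.3451*y^5 + 12.4191*y^4 - 8.5109*y^3 - 32.0867*y^2 + 1.4652*y + 9.061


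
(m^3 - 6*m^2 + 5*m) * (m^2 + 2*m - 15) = m^5 - 4*m^4 - 22*m^3 + 100*m^2 - 75*m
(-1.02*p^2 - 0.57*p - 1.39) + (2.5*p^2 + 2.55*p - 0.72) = 1.48*p^2 + 1.98*p - 2.11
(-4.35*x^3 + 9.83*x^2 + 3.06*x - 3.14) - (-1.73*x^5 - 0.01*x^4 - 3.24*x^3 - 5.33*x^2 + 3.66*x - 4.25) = 1.73*x^5 + 0.01*x^4 - 1.11*x^3 + 15.16*x^2 - 0.6*x + 1.11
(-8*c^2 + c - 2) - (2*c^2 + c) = -10*c^2 - 2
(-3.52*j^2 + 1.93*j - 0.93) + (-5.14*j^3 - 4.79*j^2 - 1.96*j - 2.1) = -5.14*j^3 - 8.31*j^2 - 0.03*j - 3.03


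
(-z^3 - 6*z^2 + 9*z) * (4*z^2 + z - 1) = -4*z^5 - 25*z^4 + 31*z^3 + 15*z^2 - 9*z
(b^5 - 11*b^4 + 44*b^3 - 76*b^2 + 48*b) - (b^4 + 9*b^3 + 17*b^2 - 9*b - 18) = b^5 - 12*b^4 + 35*b^3 - 93*b^2 + 57*b + 18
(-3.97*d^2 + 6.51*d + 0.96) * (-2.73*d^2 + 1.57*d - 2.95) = 10.8381*d^4 - 24.0052*d^3 + 19.3114*d^2 - 17.6973*d - 2.832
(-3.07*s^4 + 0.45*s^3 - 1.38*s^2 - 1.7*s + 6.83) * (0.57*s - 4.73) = -1.7499*s^5 + 14.7776*s^4 - 2.9151*s^3 + 5.5584*s^2 + 11.9341*s - 32.3059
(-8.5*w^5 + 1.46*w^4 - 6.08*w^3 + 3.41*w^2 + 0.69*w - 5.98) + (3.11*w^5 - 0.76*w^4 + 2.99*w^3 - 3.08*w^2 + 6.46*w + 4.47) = -5.39*w^5 + 0.7*w^4 - 3.09*w^3 + 0.33*w^2 + 7.15*w - 1.51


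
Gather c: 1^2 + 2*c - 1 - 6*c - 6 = -4*c - 6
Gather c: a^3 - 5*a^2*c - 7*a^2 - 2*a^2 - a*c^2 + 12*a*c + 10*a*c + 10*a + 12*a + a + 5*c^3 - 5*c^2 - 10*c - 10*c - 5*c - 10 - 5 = a^3 - 9*a^2 + 23*a + 5*c^3 + c^2*(-a - 5) + c*(-5*a^2 + 22*a - 25) - 15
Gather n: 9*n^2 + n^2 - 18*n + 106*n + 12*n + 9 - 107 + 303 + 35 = 10*n^2 + 100*n + 240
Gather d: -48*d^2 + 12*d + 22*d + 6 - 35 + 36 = -48*d^2 + 34*d + 7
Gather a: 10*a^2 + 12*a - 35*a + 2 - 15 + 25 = 10*a^2 - 23*a + 12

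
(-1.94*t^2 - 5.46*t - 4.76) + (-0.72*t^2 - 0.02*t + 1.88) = -2.66*t^2 - 5.48*t - 2.88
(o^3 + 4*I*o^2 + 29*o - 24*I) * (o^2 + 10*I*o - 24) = o^5 + 14*I*o^4 - 35*o^3 + 170*I*o^2 - 456*o + 576*I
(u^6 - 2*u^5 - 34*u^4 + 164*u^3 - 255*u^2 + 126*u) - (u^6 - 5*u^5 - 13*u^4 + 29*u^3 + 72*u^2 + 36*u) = 3*u^5 - 21*u^4 + 135*u^3 - 327*u^2 + 90*u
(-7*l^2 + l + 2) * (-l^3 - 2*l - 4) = 7*l^5 - l^4 + 12*l^3 + 26*l^2 - 8*l - 8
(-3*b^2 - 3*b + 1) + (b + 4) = -3*b^2 - 2*b + 5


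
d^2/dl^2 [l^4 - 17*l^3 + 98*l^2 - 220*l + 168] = 12*l^2 - 102*l + 196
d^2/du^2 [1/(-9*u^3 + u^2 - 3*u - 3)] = 2*((27*u - 1)*(9*u^3 - u^2 + 3*u + 3) - (27*u^2 - 2*u + 3)^2)/(9*u^3 - u^2 + 3*u + 3)^3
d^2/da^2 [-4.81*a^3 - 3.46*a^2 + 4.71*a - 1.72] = -28.86*a - 6.92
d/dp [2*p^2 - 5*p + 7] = 4*p - 5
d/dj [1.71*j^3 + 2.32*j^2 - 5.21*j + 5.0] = 5.13*j^2 + 4.64*j - 5.21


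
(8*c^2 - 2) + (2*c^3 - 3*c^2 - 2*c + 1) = 2*c^3 + 5*c^2 - 2*c - 1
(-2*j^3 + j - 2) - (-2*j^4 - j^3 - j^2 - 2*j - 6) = 2*j^4 - j^3 + j^2 + 3*j + 4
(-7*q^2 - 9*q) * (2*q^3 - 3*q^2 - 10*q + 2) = -14*q^5 + 3*q^4 + 97*q^3 + 76*q^2 - 18*q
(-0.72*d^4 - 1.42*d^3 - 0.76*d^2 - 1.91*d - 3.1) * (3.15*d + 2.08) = -2.268*d^5 - 5.9706*d^4 - 5.3476*d^3 - 7.5973*d^2 - 13.7378*d - 6.448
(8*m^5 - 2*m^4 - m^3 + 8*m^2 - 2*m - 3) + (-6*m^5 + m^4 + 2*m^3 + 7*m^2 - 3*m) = 2*m^5 - m^4 + m^3 + 15*m^2 - 5*m - 3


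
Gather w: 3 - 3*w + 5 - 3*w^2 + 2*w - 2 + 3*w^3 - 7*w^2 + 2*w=3*w^3 - 10*w^2 + w + 6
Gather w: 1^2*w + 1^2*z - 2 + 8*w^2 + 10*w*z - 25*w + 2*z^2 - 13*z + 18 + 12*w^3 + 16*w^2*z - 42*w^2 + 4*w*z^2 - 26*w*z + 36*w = 12*w^3 + w^2*(16*z - 34) + w*(4*z^2 - 16*z + 12) + 2*z^2 - 12*z + 16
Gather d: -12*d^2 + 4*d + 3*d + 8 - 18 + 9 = -12*d^2 + 7*d - 1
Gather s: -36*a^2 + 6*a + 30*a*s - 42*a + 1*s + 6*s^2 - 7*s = -36*a^2 - 36*a + 6*s^2 + s*(30*a - 6)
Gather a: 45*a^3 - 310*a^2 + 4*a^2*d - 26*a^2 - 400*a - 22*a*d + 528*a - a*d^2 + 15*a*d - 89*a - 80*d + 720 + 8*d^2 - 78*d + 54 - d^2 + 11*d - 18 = 45*a^3 + a^2*(4*d - 336) + a*(-d^2 - 7*d + 39) + 7*d^2 - 147*d + 756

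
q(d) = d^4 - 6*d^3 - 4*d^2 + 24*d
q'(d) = 4*d^3 - 18*d^2 - 8*d + 24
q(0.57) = 11.37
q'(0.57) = 14.33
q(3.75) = -84.90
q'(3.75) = -48.19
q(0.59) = 11.66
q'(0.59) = 13.84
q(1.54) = 11.18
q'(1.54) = -16.40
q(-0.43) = -10.55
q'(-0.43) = 23.79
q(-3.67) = 336.04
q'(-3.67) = -386.80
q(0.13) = 3.04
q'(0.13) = 22.66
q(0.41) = 8.78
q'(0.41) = 17.97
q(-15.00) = 69615.00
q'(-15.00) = -17406.00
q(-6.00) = 2304.00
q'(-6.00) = -1440.00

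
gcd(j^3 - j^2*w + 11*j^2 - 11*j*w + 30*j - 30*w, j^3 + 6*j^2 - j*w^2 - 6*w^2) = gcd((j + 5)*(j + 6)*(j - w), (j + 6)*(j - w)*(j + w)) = -j^2 + j*w - 6*j + 6*w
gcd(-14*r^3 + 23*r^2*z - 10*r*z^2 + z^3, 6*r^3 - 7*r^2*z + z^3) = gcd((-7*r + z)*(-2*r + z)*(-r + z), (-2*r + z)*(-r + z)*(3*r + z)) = 2*r^2 - 3*r*z + z^2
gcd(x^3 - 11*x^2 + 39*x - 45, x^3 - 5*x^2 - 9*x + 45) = x^2 - 8*x + 15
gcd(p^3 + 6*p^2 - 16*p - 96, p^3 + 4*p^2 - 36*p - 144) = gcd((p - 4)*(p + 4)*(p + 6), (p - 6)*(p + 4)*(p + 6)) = p^2 + 10*p + 24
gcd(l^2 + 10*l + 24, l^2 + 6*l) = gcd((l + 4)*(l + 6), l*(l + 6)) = l + 6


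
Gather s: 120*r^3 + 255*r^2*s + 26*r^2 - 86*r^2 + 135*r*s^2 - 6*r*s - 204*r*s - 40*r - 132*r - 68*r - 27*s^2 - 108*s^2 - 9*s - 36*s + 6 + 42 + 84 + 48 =120*r^3 - 60*r^2 - 240*r + s^2*(135*r - 135) + s*(255*r^2 - 210*r - 45) + 180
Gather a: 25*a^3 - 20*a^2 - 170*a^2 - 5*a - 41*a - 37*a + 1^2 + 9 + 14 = 25*a^3 - 190*a^2 - 83*a + 24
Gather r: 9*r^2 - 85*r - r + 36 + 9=9*r^2 - 86*r + 45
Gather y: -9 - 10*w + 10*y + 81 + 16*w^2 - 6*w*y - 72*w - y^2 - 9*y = 16*w^2 - 82*w - y^2 + y*(1 - 6*w) + 72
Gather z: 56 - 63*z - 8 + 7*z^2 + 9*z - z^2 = 6*z^2 - 54*z + 48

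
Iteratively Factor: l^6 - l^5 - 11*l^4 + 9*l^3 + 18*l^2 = (l + 1)*(l^5 - 2*l^4 - 9*l^3 + 18*l^2) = (l + 1)*(l + 3)*(l^4 - 5*l^3 + 6*l^2) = l*(l + 1)*(l + 3)*(l^3 - 5*l^2 + 6*l) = l^2*(l + 1)*(l + 3)*(l^2 - 5*l + 6) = l^2*(l - 3)*(l + 1)*(l + 3)*(l - 2)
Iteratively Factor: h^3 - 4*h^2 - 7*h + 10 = (h - 1)*(h^2 - 3*h - 10) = (h - 5)*(h - 1)*(h + 2)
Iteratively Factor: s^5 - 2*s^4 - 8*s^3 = (s)*(s^4 - 2*s^3 - 8*s^2) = s^2*(s^3 - 2*s^2 - 8*s) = s^2*(s + 2)*(s^2 - 4*s) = s^2*(s - 4)*(s + 2)*(s)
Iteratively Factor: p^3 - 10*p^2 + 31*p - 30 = (p - 5)*(p^2 - 5*p + 6) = (p - 5)*(p - 2)*(p - 3)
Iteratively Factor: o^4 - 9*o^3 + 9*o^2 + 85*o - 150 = (o - 5)*(o^3 - 4*o^2 - 11*o + 30) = (o - 5)^2*(o^2 + o - 6) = (o - 5)^2*(o + 3)*(o - 2)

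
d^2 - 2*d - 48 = (d - 8)*(d + 6)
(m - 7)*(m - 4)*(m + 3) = m^3 - 8*m^2 - 5*m + 84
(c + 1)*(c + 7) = c^2 + 8*c + 7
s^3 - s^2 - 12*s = s*(s - 4)*(s + 3)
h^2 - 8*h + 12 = (h - 6)*(h - 2)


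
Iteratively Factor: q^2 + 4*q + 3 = (q + 3)*(q + 1)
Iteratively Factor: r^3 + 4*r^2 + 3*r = (r + 1)*(r^2 + 3*r) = (r + 1)*(r + 3)*(r)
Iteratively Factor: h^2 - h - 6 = (h + 2)*(h - 3)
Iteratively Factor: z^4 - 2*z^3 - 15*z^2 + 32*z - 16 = (z - 4)*(z^3 + 2*z^2 - 7*z + 4) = (z - 4)*(z + 4)*(z^2 - 2*z + 1) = (z - 4)*(z - 1)*(z + 4)*(z - 1)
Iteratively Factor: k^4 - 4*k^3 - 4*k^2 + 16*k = (k - 4)*(k^3 - 4*k) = k*(k - 4)*(k^2 - 4) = k*(k - 4)*(k + 2)*(k - 2)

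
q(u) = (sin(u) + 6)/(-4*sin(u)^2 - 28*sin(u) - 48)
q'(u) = (8*sin(u)*cos(u) + 28*cos(u))*(sin(u) + 6)/(-4*sin(u)^2 - 28*sin(u) - 48)^2 + cos(u)/(-4*sin(u)^2 - 28*sin(u) - 48)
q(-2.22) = -0.18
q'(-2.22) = -0.06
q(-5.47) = -0.10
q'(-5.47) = 0.02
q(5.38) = -0.18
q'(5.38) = 0.06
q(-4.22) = -0.09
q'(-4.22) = -0.01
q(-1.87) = -0.20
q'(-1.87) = -0.04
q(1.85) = -0.09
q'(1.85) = -0.01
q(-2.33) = -0.18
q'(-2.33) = -0.07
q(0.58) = -0.10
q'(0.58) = 0.03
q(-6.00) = -0.11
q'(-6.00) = 0.04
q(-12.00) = -0.10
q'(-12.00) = 0.03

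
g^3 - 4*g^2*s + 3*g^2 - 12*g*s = g*(g + 3)*(g - 4*s)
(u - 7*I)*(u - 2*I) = u^2 - 9*I*u - 14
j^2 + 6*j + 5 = (j + 1)*(j + 5)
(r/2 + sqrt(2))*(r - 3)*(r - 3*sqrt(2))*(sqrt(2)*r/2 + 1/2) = sqrt(2)*r^4/4 - 3*sqrt(2)*r^3/4 - r^3/4 - 13*sqrt(2)*r^2/4 + 3*r^2/4 - 3*r + 39*sqrt(2)*r/4 + 9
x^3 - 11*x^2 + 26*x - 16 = (x - 8)*(x - 2)*(x - 1)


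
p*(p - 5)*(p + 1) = p^3 - 4*p^2 - 5*p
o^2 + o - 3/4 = (o - 1/2)*(o + 3/2)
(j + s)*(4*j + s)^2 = 16*j^3 + 24*j^2*s + 9*j*s^2 + s^3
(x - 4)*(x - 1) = x^2 - 5*x + 4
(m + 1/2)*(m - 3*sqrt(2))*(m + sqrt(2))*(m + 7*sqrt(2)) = m^4 + m^3/2 + 5*sqrt(2)*m^3 - 34*m^2 + 5*sqrt(2)*m^2/2 - 42*sqrt(2)*m - 17*m - 21*sqrt(2)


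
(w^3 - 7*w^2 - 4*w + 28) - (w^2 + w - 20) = w^3 - 8*w^2 - 5*w + 48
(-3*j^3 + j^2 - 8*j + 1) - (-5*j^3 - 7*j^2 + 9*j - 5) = 2*j^3 + 8*j^2 - 17*j + 6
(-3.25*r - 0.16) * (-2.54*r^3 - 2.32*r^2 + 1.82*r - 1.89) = 8.255*r^4 + 7.9464*r^3 - 5.5438*r^2 + 5.8513*r + 0.3024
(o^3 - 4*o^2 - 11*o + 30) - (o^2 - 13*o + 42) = o^3 - 5*o^2 + 2*o - 12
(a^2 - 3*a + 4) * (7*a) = 7*a^3 - 21*a^2 + 28*a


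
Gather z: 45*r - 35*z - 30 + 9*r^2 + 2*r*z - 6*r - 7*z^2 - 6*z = 9*r^2 + 39*r - 7*z^2 + z*(2*r - 41) - 30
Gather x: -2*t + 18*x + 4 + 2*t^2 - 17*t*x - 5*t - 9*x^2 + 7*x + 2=2*t^2 - 7*t - 9*x^2 + x*(25 - 17*t) + 6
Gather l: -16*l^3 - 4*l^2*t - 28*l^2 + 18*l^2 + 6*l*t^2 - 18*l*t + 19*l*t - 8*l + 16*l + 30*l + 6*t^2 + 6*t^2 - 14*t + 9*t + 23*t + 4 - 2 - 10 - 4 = -16*l^3 + l^2*(-4*t - 10) + l*(6*t^2 + t + 38) + 12*t^2 + 18*t - 12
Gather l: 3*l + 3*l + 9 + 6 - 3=6*l + 12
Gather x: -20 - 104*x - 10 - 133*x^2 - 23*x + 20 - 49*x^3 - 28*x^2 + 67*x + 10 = -49*x^3 - 161*x^2 - 60*x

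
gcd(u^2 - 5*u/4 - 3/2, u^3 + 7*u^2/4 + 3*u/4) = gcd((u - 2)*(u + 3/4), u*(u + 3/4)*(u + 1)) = u + 3/4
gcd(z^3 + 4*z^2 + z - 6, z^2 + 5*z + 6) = z^2 + 5*z + 6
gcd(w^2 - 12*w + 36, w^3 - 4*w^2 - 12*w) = w - 6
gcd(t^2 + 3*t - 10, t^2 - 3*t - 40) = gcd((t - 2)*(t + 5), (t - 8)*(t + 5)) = t + 5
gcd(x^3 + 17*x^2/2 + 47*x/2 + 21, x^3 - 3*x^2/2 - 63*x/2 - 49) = x^2 + 11*x/2 + 7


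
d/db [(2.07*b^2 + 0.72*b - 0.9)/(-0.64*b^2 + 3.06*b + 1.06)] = (6.795*b^2 + 3.2364*b + 3.5172)/(0.4096*b^4 - 3.9168*b^3 + 8.0068*b^2 + 6.4872*b + 1.1236)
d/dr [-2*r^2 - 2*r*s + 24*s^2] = -4*r - 2*s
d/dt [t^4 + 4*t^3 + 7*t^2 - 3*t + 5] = 4*t^3 + 12*t^2 + 14*t - 3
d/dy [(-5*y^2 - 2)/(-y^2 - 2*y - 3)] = 2*(5*y^2 + 13*y - 2)/(y^4 + 4*y^3 + 10*y^2 + 12*y + 9)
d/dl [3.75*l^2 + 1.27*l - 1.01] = 7.5*l + 1.27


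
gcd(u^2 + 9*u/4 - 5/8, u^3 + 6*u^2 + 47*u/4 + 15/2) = u + 5/2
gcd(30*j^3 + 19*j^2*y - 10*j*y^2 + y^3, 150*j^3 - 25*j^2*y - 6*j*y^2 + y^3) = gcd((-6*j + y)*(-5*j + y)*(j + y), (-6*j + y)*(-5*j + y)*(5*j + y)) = 30*j^2 - 11*j*y + y^2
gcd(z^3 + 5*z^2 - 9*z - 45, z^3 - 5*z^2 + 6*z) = z - 3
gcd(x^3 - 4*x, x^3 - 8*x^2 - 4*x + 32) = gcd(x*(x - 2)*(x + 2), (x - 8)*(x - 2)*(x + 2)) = x^2 - 4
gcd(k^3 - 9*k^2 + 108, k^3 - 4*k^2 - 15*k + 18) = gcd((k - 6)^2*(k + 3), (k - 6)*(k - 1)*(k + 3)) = k^2 - 3*k - 18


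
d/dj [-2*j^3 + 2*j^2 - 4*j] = -6*j^2 + 4*j - 4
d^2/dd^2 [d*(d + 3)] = 2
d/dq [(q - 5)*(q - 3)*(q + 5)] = 3*q^2 - 6*q - 25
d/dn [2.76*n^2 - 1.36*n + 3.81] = 5.52*n - 1.36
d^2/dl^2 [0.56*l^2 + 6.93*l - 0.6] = 1.12000000000000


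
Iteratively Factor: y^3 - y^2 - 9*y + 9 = (y - 3)*(y^2 + 2*y - 3) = (y - 3)*(y + 3)*(y - 1)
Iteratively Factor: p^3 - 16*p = (p - 4)*(p^2 + 4*p) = p*(p - 4)*(p + 4)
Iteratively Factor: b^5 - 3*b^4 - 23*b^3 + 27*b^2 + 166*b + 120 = (b - 4)*(b^4 + b^3 - 19*b^2 - 49*b - 30) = (b - 4)*(b + 1)*(b^3 - 19*b - 30) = (b - 5)*(b - 4)*(b + 1)*(b^2 + 5*b + 6) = (b - 5)*(b - 4)*(b + 1)*(b + 3)*(b + 2)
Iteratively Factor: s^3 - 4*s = (s - 2)*(s^2 + 2*s) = (s - 2)*(s + 2)*(s)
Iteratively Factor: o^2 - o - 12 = (o - 4)*(o + 3)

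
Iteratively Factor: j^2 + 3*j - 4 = (j - 1)*(j + 4)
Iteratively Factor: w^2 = (w)*(w)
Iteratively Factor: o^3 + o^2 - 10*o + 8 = (o + 4)*(o^2 - 3*o + 2) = (o - 1)*(o + 4)*(o - 2)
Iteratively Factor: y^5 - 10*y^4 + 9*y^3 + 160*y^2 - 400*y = (y - 5)*(y^4 - 5*y^3 - 16*y^2 + 80*y) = y*(y - 5)*(y^3 - 5*y^2 - 16*y + 80) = y*(y - 5)*(y + 4)*(y^2 - 9*y + 20) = y*(y - 5)*(y - 4)*(y + 4)*(y - 5)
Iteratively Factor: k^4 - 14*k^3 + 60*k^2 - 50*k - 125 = (k - 5)*(k^3 - 9*k^2 + 15*k + 25) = (k - 5)^2*(k^2 - 4*k - 5) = (k - 5)^3*(k + 1)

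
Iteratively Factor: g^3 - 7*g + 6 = (g + 3)*(g^2 - 3*g + 2) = (g - 2)*(g + 3)*(g - 1)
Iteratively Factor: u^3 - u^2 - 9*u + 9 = (u - 1)*(u^2 - 9) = (u - 1)*(u + 3)*(u - 3)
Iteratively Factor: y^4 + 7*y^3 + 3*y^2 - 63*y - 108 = (y + 3)*(y^3 + 4*y^2 - 9*y - 36) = (y - 3)*(y + 3)*(y^2 + 7*y + 12) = (y - 3)*(y + 3)*(y + 4)*(y + 3)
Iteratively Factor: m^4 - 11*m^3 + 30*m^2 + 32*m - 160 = (m - 5)*(m^3 - 6*m^2 + 32) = (m - 5)*(m - 4)*(m^2 - 2*m - 8) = (m - 5)*(m - 4)^2*(m + 2)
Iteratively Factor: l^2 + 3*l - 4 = (l - 1)*(l + 4)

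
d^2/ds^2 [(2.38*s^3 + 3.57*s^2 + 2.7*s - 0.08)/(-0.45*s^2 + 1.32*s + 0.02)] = (3.5527136788005e-15*s^4 - 13.671324*s^3 - 0.472571999999999*s^2 - 0.436632000000001*s + 0.419928)/(0.091125*s^6 - 0.8019*s^5 + 2.34009*s^4 - 2.228688*s^3 - 0.104004*s^2 - 0.001584*s - 8.0e-6)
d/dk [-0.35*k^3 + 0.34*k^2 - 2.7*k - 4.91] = -1.05*k^2 + 0.68*k - 2.7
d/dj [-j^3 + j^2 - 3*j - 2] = -3*j^2 + 2*j - 3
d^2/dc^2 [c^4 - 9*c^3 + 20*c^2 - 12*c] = 12*c^2 - 54*c + 40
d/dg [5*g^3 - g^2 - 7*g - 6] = 15*g^2 - 2*g - 7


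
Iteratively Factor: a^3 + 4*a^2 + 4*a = (a)*(a^2 + 4*a + 4) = a*(a + 2)*(a + 2)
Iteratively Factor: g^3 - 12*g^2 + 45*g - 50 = (g - 5)*(g^2 - 7*g + 10) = (g - 5)*(g - 2)*(g - 5)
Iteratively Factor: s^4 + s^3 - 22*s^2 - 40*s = (s + 2)*(s^3 - s^2 - 20*s) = (s - 5)*(s + 2)*(s^2 + 4*s) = (s - 5)*(s + 2)*(s + 4)*(s)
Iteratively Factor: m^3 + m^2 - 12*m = (m - 3)*(m^2 + 4*m) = m*(m - 3)*(m + 4)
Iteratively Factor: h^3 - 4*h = (h)*(h^2 - 4) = h*(h - 2)*(h + 2)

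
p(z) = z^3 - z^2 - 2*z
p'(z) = 3*z^2 - 2*z - 2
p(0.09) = -0.19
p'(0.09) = -2.16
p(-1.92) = -6.92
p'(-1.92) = 12.90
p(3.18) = 15.69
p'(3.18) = 21.98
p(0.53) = -1.19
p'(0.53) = -2.22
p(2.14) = 0.94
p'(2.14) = 7.46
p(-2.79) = -23.92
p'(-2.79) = 26.93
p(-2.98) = -29.38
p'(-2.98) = 30.60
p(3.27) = 17.73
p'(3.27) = 23.54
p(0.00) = 0.00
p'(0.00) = -2.00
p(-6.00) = -240.00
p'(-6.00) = 118.00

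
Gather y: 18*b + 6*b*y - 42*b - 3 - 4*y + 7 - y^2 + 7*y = -24*b - y^2 + y*(6*b + 3) + 4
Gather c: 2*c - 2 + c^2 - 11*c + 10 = c^2 - 9*c + 8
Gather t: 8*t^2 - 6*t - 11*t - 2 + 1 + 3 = 8*t^2 - 17*t + 2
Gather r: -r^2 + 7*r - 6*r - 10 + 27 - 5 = -r^2 + r + 12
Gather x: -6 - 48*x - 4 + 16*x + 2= -32*x - 8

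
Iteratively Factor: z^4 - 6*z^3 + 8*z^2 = (z)*(z^3 - 6*z^2 + 8*z) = z*(z - 4)*(z^2 - 2*z) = z*(z - 4)*(z - 2)*(z)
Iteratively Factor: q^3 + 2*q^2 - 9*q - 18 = (q - 3)*(q^2 + 5*q + 6) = (q - 3)*(q + 2)*(q + 3)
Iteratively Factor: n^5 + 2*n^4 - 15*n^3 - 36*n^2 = (n)*(n^4 + 2*n^3 - 15*n^2 - 36*n) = n*(n + 3)*(n^3 - n^2 - 12*n) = n*(n - 4)*(n + 3)*(n^2 + 3*n) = n^2*(n - 4)*(n + 3)*(n + 3)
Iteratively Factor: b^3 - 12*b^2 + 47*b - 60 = (b - 3)*(b^2 - 9*b + 20) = (b - 4)*(b - 3)*(b - 5)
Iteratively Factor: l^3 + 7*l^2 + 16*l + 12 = (l + 2)*(l^2 + 5*l + 6) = (l + 2)^2*(l + 3)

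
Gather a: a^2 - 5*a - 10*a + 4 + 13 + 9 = a^2 - 15*a + 26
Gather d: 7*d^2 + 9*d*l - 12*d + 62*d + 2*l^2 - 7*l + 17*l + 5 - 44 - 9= 7*d^2 + d*(9*l + 50) + 2*l^2 + 10*l - 48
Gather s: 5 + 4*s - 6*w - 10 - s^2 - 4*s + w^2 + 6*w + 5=-s^2 + w^2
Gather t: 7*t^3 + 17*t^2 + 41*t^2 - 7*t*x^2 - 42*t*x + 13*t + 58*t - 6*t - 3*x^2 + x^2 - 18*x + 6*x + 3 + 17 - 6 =7*t^3 + 58*t^2 + t*(-7*x^2 - 42*x + 65) - 2*x^2 - 12*x + 14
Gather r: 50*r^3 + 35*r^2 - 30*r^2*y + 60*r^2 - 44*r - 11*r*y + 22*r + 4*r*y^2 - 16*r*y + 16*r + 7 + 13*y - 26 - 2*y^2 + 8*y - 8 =50*r^3 + r^2*(95 - 30*y) + r*(4*y^2 - 27*y - 6) - 2*y^2 + 21*y - 27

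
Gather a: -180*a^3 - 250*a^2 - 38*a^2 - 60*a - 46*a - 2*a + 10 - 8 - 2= -180*a^3 - 288*a^2 - 108*a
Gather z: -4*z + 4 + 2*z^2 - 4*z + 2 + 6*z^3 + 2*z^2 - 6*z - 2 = 6*z^3 + 4*z^2 - 14*z + 4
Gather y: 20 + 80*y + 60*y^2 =60*y^2 + 80*y + 20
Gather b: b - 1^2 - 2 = b - 3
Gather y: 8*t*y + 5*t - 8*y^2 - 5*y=5*t - 8*y^2 + y*(8*t - 5)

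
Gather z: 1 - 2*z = 1 - 2*z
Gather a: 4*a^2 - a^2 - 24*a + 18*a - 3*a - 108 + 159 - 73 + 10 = 3*a^2 - 9*a - 12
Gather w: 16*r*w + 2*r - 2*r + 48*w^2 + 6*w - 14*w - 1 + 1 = 48*w^2 + w*(16*r - 8)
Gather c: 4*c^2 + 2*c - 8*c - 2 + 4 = 4*c^2 - 6*c + 2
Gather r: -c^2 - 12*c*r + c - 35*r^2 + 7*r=-c^2 + c - 35*r^2 + r*(7 - 12*c)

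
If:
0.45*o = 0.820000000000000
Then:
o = 1.82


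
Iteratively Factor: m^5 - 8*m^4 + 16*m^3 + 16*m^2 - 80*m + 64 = (m + 2)*(m^4 - 10*m^3 + 36*m^2 - 56*m + 32) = (m - 2)*(m + 2)*(m^3 - 8*m^2 + 20*m - 16) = (m - 2)^2*(m + 2)*(m^2 - 6*m + 8) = (m - 4)*(m - 2)^2*(m + 2)*(m - 2)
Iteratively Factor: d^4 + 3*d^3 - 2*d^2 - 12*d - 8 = (d + 2)*(d^3 + d^2 - 4*d - 4) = (d + 1)*(d + 2)*(d^2 - 4) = (d - 2)*(d + 1)*(d + 2)*(d + 2)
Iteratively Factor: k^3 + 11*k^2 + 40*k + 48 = (k + 4)*(k^2 + 7*k + 12) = (k + 4)^2*(k + 3)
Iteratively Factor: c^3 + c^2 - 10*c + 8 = (c - 1)*(c^2 + 2*c - 8) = (c - 1)*(c + 4)*(c - 2)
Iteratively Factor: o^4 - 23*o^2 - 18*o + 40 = (o - 1)*(o^3 + o^2 - 22*o - 40) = (o - 1)*(o + 4)*(o^2 - 3*o - 10) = (o - 5)*(o - 1)*(o + 4)*(o + 2)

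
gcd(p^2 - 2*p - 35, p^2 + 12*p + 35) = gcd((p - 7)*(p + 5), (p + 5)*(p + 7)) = p + 5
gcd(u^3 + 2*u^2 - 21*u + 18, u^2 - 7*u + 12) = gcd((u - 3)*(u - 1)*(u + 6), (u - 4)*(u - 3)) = u - 3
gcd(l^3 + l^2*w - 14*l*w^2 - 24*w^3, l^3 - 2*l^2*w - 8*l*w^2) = -l^2 + 2*l*w + 8*w^2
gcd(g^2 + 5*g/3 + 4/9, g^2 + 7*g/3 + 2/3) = g + 1/3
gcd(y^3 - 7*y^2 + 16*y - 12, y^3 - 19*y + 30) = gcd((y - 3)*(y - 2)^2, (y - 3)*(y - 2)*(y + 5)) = y^2 - 5*y + 6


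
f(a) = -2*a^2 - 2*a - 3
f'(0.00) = -2.00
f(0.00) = -3.00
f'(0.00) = -2.00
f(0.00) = -3.00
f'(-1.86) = 5.44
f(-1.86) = -6.20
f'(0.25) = -3.00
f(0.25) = -3.62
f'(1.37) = -7.48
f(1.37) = -9.49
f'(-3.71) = 12.84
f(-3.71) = -23.11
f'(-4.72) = 16.88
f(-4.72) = -38.12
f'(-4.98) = 17.92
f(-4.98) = -42.64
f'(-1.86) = 5.44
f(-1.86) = -6.20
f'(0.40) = -3.60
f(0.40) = -4.12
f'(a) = -4*a - 2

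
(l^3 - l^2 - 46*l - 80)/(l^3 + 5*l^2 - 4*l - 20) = (l - 8)/(l - 2)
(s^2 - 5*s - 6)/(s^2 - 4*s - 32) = (-s^2 + 5*s + 6)/(-s^2 + 4*s + 32)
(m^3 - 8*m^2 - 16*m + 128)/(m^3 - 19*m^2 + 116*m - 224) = (m + 4)/(m - 7)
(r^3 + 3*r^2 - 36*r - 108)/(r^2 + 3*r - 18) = (r^2 - 3*r - 18)/(r - 3)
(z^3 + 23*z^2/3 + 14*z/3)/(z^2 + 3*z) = (3*z^2 + 23*z + 14)/(3*(z + 3))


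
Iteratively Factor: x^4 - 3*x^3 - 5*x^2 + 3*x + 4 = (x + 1)*(x^3 - 4*x^2 - x + 4) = (x + 1)^2*(x^2 - 5*x + 4) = (x - 1)*(x + 1)^2*(x - 4)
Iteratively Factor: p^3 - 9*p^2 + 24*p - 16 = (p - 4)*(p^2 - 5*p + 4) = (p - 4)*(p - 1)*(p - 4)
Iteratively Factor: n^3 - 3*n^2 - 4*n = (n + 1)*(n^2 - 4*n) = n*(n + 1)*(n - 4)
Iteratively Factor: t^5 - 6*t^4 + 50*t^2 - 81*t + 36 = (t - 1)*(t^4 - 5*t^3 - 5*t^2 + 45*t - 36) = (t - 1)^2*(t^3 - 4*t^2 - 9*t + 36) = (t - 1)^2*(t + 3)*(t^2 - 7*t + 12) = (t - 3)*(t - 1)^2*(t + 3)*(t - 4)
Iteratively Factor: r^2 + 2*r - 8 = (r - 2)*(r + 4)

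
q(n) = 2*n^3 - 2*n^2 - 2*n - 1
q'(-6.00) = 238.00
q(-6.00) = -493.00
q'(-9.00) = 520.00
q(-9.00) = -1603.00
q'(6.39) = 217.43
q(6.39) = 426.39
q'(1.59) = 6.81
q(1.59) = -1.20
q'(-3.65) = 92.54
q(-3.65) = -117.60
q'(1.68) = 8.21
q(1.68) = -0.52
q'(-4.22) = 121.73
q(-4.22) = -178.48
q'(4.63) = 108.10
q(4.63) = 145.37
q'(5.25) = 142.38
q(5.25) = 222.78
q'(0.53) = -2.43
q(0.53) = -2.32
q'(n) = 6*n^2 - 4*n - 2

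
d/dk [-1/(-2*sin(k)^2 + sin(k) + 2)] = (1 - 4*sin(k))*cos(k)/(sin(k) + cos(2*k) + 1)^2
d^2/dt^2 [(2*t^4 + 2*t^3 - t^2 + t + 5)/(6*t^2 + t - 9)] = 2*(72*t^6 + 36*t^5 - 318*t^4 + 8*t^3 + 1296*t^2 + 738*t + 203)/(216*t^6 + 108*t^5 - 954*t^4 - 323*t^3 + 1431*t^2 + 243*t - 729)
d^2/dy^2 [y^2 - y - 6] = 2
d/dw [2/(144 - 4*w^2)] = w/(w^2 - 36)^2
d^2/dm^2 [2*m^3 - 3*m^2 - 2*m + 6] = 12*m - 6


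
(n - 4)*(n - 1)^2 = n^3 - 6*n^2 + 9*n - 4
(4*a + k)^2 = 16*a^2 + 8*a*k + k^2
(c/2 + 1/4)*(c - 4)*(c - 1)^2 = c^4/2 - 11*c^3/4 + 3*c^2 + c/4 - 1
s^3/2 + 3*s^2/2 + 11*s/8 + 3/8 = (s/2 + 1/2)*(s + 1/2)*(s + 3/2)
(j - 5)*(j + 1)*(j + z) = j^3 + j^2*z - 4*j^2 - 4*j*z - 5*j - 5*z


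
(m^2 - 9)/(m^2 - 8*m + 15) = (m + 3)/(m - 5)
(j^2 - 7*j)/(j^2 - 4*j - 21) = j/(j + 3)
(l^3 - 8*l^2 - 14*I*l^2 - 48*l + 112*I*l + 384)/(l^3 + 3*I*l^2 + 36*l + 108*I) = (l^2 - 8*l*(1 + I) + 64*I)/(l^2 + 9*I*l - 18)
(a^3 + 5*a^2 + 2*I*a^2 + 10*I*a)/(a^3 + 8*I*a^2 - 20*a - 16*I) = a*(a + 5)/(a^2 + 6*I*a - 8)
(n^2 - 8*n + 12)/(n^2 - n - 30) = (n - 2)/(n + 5)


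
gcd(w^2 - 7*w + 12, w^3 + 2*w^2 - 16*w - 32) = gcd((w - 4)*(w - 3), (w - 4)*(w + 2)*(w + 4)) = w - 4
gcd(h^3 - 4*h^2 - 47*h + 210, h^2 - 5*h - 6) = h - 6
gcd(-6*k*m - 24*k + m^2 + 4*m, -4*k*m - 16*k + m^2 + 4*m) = m + 4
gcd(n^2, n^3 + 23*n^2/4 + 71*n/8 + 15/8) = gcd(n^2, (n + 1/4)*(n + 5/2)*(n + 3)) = 1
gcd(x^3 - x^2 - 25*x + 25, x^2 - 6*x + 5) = x^2 - 6*x + 5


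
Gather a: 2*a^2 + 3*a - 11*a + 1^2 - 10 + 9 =2*a^2 - 8*a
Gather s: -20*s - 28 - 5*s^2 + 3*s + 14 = -5*s^2 - 17*s - 14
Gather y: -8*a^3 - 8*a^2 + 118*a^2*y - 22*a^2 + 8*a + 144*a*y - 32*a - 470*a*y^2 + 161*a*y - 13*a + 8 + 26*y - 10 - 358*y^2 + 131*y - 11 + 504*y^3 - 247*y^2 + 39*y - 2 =-8*a^3 - 30*a^2 - 37*a + 504*y^3 + y^2*(-470*a - 605) + y*(118*a^2 + 305*a + 196) - 15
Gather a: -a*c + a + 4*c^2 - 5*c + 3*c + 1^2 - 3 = a*(1 - c) + 4*c^2 - 2*c - 2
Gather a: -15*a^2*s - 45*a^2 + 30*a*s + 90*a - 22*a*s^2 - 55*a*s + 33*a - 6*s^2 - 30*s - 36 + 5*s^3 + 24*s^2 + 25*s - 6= a^2*(-15*s - 45) + a*(-22*s^2 - 25*s + 123) + 5*s^3 + 18*s^2 - 5*s - 42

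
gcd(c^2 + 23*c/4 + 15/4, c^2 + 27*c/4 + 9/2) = c + 3/4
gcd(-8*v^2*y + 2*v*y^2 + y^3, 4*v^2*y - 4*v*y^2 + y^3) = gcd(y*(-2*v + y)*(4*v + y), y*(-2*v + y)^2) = -2*v*y + y^2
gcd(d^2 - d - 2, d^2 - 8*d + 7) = 1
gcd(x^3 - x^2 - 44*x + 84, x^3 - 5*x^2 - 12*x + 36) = x^2 - 8*x + 12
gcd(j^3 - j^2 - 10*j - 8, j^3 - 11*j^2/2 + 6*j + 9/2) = 1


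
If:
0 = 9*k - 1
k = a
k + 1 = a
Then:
No Solution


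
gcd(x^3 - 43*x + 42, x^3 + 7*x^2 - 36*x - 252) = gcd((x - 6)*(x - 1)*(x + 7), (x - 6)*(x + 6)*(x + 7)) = x^2 + x - 42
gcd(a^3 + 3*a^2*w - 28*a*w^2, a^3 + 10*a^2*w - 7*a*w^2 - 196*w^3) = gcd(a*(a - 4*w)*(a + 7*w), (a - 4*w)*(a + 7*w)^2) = -a^2 - 3*a*w + 28*w^2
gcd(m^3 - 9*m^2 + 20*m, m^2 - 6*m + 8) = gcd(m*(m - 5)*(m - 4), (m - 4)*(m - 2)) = m - 4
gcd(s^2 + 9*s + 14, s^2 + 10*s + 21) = s + 7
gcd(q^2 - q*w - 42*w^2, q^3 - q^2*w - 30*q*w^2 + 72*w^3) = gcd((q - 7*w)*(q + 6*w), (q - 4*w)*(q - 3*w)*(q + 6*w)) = q + 6*w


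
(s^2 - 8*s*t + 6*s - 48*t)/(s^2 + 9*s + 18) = (s - 8*t)/(s + 3)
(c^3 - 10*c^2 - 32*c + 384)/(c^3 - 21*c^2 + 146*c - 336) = (c^2 - 2*c - 48)/(c^2 - 13*c + 42)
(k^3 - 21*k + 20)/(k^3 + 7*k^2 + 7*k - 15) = (k - 4)/(k + 3)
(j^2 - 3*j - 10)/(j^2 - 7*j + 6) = (j^2 - 3*j - 10)/(j^2 - 7*j + 6)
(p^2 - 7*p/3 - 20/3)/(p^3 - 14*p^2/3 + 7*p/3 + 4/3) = (3*p + 5)/(3*p^2 - 2*p - 1)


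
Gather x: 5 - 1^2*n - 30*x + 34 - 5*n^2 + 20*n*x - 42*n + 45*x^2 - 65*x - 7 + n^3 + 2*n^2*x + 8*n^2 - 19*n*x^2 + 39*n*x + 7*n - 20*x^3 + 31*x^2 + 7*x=n^3 + 3*n^2 - 36*n - 20*x^3 + x^2*(76 - 19*n) + x*(2*n^2 + 59*n - 88) + 32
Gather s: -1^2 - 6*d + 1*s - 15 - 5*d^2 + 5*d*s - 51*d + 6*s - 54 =-5*d^2 - 57*d + s*(5*d + 7) - 70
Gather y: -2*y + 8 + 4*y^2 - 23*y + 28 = 4*y^2 - 25*y + 36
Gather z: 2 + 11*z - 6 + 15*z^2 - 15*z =15*z^2 - 4*z - 4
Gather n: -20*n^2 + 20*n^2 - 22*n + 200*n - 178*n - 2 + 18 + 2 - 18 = 0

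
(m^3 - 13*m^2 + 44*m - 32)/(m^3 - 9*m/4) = 4*(m^3 - 13*m^2 + 44*m - 32)/(m*(4*m^2 - 9))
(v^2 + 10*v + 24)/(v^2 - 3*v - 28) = (v + 6)/(v - 7)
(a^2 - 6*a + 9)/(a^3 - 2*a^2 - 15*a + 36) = 1/(a + 4)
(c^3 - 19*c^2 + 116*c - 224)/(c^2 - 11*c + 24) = (c^2 - 11*c + 28)/(c - 3)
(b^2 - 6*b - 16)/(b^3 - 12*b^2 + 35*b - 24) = (b + 2)/(b^2 - 4*b + 3)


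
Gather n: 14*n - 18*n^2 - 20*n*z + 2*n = -18*n^2 + n*(16 - 20*z)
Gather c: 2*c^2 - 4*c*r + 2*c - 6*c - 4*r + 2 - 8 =2*c^2 + c*(-4*r - 4) - 4*r - 6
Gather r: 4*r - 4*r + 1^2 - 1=0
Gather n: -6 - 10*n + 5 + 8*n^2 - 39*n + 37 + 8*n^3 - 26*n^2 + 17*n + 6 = 8*n^3 - 18*n^2 - 32*n + 42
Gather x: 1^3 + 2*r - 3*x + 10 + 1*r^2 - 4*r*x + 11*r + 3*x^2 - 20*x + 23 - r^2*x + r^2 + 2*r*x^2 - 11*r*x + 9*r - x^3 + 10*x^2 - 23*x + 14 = 2*r^2 + 22*r - x^3 + x^2*(2*r + 13) + x*(-r^2 - 15*r - 46) + 48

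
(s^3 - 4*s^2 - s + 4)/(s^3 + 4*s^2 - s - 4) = (s - 4)/(s + 4)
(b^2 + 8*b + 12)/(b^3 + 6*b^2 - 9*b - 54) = (b + 2)/(b^2 - 9)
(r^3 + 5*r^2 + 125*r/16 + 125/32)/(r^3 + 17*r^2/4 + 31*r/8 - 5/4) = (16*r^2 + 40*r + 25)/(4*(4*r^2 + 7*r - 2))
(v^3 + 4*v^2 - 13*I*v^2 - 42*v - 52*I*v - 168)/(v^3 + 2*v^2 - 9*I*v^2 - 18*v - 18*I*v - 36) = (v^2 + v*(4 - 7*I) - 28*I)/(v^2 + v*(2 - 3*I) - 6*I)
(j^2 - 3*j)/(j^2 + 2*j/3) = 3*(j - 3)/(3*j + 2)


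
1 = 1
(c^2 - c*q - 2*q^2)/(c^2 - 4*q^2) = (c + q)/(c + 2*q)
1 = 1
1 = 1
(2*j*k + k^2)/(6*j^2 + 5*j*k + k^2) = k/(3*j + k)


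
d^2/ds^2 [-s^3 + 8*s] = -6*s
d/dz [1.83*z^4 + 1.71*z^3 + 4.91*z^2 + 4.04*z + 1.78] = 7.32*z^3 + 5.13*z^2 + 9.82*z + 4.04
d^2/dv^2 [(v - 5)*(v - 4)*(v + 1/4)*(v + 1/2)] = 12*v^2 - 99*v/2 + 107/4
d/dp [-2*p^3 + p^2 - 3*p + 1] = -6*p^2 + 2*p - 3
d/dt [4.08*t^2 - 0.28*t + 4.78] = 8.16*t - 0.28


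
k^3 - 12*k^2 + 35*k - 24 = (k - 8)*(k - 3)*(k - 1)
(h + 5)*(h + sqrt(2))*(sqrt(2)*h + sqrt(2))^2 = 2*h^4 + 2*sqrt(2)*h^3 + 14*h^3 + 14*sqrt(2)*h^2 + 22*h^2 + 10*h + 22*sqrt(2)*h + 10*sqrt(2)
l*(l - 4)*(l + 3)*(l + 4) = l^4 + 3*l^3 - 16*l^2 - 48*l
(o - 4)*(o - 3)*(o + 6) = o^3 - o^2 - 30*o + 72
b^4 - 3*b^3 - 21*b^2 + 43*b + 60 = (b - 5)*(b - 3)*(b + 1)*(b + 4)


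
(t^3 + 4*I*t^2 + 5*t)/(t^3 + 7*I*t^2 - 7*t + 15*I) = t/(t + 3*I)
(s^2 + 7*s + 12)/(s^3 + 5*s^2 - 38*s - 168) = (s + 3)/(s^2 + s - 42)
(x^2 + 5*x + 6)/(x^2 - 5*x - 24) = (x + 2)/(x - 8)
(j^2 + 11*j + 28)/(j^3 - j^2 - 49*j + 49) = (j + 4)/(j^2 - 8*j + 7)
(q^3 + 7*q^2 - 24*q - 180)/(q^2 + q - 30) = q + 6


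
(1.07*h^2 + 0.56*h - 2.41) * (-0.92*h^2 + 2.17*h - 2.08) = -0.9844*h^4 + 1.8067*h^3 + 1.2068*h^2 - 6.3945*h + 5.0128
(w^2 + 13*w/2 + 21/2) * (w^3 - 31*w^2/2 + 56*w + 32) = w^5 - 9*w^4 - 137*w^3/4 + 933*w^2/4 + 796*w + 336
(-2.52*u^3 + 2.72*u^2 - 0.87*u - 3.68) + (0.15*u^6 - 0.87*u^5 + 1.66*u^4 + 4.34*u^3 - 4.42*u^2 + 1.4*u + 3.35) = 0.15*u^6 - 0.87*u^5 + 1.66*u^4 + 1.82*u^3 - 1.7*u^2 + 0.53*u - 0.33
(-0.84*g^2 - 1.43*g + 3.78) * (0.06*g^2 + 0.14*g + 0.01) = -0.0504*g^4 - 0.2034*g^3 + 0.0182*g^2 + 0.5149*g + 0.0378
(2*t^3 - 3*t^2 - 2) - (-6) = 2*t^3 - 3*t^2 + 4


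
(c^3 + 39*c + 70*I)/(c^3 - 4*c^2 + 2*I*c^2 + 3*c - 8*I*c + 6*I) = (c^2 - 2*I*c + 35)/(c^2 - 4*c + 3)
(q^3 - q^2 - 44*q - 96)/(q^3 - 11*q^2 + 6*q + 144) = (q + 4)/(q - 6)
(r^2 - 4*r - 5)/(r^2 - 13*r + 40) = (r + 1)/(r - 8)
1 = 1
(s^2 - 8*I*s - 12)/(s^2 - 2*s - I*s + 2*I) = (s^2 - 8*I*s - 12)/(s^2 - 2*s - I*s + 2*I)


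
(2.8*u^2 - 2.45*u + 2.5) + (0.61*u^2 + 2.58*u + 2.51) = 3.41*u^2 + 0.13*u + 5.01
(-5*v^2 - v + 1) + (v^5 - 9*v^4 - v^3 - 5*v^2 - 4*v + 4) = v^5 - 9*v^4 - v^3 - 10*v^2 - 5*v + 5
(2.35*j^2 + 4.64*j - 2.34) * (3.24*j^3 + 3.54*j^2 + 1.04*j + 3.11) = 7.614*j^5 + 23.3526*j^4 + 11.288*j^3 + 3.8505*j^2 + 11.9968*j - 7.2774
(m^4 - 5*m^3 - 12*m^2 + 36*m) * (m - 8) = m^5 - 13*m^4 + 28*m^3 + 132*m^2 - 288*m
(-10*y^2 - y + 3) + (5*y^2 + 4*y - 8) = -5*y^2 + 3*y - 5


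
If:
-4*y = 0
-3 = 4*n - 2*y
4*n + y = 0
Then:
No Solution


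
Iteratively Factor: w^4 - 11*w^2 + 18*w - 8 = (w - 1)*(w^3 + w^2 - 10*w + 8) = (w - 1)*(w + 4)*(w^2 - 3*w + 2) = (w - 1)^2*(w + 4)*(w - 2)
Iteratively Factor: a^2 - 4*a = (a - 4)*(a)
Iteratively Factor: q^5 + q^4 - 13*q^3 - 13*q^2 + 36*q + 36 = (q + 3)*(q^4 - 2*q^3 - 7*q^2 + 8*q + 12) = (q - 2)*(q + 3)*(q^3 - 7*q - 6) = (q - 3)*(q - 2)*(q + 3)*(q^2 + 3*q + 2) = (q - 3)*(q - 2)*(q + 1)*(q + 3)*(q + 2)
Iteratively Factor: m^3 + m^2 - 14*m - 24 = (m + 3)*(m^2 - 2*m - 8) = (m + 2)*(m + 3)*(m - 4)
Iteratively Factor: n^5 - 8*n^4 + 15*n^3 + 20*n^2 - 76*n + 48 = (n - 3)*(n^4 - 5*n^3 + 20*n - 16) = (n - 4)*(n - 3)*(n^3 - n^2 - 4*n + 4) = (n - 4)*(n - 3)*(n - 2)*(n^2 + n - 2) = (n - 4)*(n - 3)*(n - 2)*(n + 2)*(n - 1)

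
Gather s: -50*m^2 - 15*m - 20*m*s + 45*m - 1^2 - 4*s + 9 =-50*m^2 + 30*m + s*(-20*m - 4) + 8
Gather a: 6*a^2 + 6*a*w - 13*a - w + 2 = 6*a^2 + a*(6*w - 13) - w + 2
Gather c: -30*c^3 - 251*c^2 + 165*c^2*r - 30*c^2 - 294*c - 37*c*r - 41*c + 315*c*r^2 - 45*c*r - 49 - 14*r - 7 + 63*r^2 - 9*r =-30*c^3 + c^2*(165*r - 281) + c*(315*r^2 - 82*r - 335) + 63*r^2 - 23*r - 56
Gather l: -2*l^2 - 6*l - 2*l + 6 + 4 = -2*l^2 - 8*l + 10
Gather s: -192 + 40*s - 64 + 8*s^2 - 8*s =8*s^2 + 32*s - 256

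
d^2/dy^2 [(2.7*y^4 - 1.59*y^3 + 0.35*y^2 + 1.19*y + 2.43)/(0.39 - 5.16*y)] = (-431.33472*y^4 + 171.605088*y^3 - 24.126336*y^2 + 1.45103399999999*y - 134.296398)/(137.388096*y^3 - 31.151952*y^2 + 2.354508*y - 0.059319)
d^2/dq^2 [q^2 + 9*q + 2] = 2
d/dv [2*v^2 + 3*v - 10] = 4*v + 3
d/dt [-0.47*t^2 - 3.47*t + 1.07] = -0.94*t - 3.47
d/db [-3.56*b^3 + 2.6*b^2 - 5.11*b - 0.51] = -10.68*b^2 + 5.2*b - 5.11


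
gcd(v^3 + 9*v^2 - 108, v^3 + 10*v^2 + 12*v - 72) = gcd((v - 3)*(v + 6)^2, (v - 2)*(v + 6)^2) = v^2 + 12*v + 36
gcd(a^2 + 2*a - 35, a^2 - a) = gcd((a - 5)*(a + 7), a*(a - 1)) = 1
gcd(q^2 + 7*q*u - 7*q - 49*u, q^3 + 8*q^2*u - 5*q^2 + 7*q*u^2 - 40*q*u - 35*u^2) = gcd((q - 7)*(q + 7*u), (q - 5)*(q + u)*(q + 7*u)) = q + 7*u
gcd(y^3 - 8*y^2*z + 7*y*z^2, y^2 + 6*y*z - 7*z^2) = y - z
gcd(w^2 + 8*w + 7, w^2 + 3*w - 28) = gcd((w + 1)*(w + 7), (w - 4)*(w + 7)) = w + 7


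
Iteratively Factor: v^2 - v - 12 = (v + 3)*(v - 4)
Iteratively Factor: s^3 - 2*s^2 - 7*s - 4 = (s + 1)*(s^2 - 3*s - 4) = (s + 1)^2*(s - 4)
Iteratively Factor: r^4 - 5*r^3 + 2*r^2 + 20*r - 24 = (r - 2)*(r^3 - 3*r^2 - 4*r + 12) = (r - 2)^2*(r^2 - r - 6) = (r - 2)^2*(r + 2)*(r - 3)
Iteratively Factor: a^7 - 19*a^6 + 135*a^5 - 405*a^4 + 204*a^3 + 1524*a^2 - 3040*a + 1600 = (a - 5)*(a^6 - 14*a^5 + 65*a^4 - 80*a^3 - 196*a^2 + 544*a - 320) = (a - 5)*(a - 4)*(a^5 - 10*a^4 + 25*a^3 + 20*a^2 - 116*a + 80) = (a - 5)^2*(a - 4)*(a^4 - 5*a^3 + 20*a - 16) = (a - 5)^2*(a - 4)*(a + 2)*(a^3 - 7*a^2 + 14*a - 8) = (a - 5)^2*(a - 4)*(a - 2)*(a + 2)*(a^2 - 5*a + 4) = (a - 5)^2*(a - 4)*(a - 2)*(a - 1)*(a + 2)*(a - 4)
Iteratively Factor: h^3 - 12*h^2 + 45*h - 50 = (h - 5)*(h^2 - 7*h + 10) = (h - 5)^2*(h - 2)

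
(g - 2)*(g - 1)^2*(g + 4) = g^4 - 11*g^2 + 18*g - 8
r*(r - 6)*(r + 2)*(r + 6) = r^4 + 2*r^3 - 36*r^2 - 72*r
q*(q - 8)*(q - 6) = q^3 - 14*q^2 + 48*q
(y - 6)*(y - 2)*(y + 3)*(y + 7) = y^4 + 2*y^3 - 47*y^2 - 48*y + 252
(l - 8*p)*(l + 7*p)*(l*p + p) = l^3*p - l^2*p^2 + l^2*p - 56*l*p^3 - l*p^2 - 56*p^3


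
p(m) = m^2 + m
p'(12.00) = 25.00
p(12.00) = 156.00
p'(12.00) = 25.00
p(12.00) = 156.00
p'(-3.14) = -5.28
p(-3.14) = 6.72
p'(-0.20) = 0.60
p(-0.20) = -0.16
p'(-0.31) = 0.38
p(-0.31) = -0.21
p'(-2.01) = -3.02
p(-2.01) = 2.03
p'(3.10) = 7.20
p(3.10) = 12.71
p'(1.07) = 3.14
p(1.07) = 2.21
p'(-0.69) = -0.38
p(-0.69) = -0.21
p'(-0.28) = 0.44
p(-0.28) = -0.20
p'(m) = 2*m + 1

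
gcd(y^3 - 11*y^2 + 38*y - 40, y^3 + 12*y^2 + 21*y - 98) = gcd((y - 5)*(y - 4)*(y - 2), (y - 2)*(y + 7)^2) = y - 2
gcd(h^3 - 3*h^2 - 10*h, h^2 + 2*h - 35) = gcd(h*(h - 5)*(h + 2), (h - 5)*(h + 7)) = h - 5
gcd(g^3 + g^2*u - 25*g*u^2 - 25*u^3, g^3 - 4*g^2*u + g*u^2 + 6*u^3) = g + u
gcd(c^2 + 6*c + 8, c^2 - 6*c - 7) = 1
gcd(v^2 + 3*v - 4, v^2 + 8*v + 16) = v + 4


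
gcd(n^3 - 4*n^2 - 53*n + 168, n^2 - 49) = n + 7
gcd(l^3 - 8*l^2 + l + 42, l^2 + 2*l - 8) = 1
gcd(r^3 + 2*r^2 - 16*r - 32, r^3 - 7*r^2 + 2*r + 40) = r^2 - 2*r - 8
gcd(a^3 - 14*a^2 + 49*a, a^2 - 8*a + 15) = 1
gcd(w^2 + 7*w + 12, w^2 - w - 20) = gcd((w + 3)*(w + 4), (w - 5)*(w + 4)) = w + 4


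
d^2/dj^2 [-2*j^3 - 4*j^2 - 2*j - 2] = -12*j - 8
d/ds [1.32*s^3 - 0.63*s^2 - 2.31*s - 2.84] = 3.96*s^2 - 1.26*s - 2.31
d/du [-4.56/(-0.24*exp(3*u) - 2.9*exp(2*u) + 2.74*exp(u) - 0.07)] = (-3.2832*exp(2*u) - 26.448*exp(u) + 12.4944)*exp(u)/(0.24*exp(3*u) + 2.9*exp(2*u) - 2.74*exp(u) + 0.07)^2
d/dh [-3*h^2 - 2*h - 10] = -6*h - 2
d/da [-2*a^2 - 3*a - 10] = -4*a - 3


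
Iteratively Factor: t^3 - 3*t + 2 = (t - 1)*(t^2 + t - 2) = (t - 1)*(t + 2)*(t - 1)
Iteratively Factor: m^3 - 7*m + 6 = (m - 2)*(m^2 + 2*m - 3) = (m - 2)*(m + 3)*(m - 1)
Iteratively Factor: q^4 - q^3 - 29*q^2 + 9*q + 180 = (q - 3)*(q^3 + 2*q^2 - 23*q - 60) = (q - 3)*(q + 4)*(q^2 - 2*q - 15) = (q - 3)*(q + 3)*(q + 4)*(q - 5)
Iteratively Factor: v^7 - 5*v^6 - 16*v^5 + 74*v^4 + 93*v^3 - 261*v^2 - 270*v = (v - 3)*(v^6 - 2*v^5 - 22*v^4 + 8*v^3 + 117*v^2 + 90*v) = (v - 3)^2*(v^5 + v^4 - 19*v^3 - 49*v^2 - 30*v) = (v - 3)^2*(v + 2)*(v^4 - v^3 - 17*v^2 - 15*v) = v*(v - 3)^2*(v + 2)*(v^3 - v^2 - 17*v - 15) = v*(v - 3)^2*(v + 2)*(v + 3)*(v^2 - 4*v - 5) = v*(v - 5)*(v - 3)^2*(v + 2)*(v + 3)*(v + 1)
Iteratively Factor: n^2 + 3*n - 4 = (n + 4)*(n - 1)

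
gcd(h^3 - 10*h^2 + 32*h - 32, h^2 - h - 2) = h - 2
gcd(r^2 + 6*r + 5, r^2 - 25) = r + 5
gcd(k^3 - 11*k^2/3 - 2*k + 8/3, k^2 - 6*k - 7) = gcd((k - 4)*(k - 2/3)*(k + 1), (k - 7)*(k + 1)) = k + 1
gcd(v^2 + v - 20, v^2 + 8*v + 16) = 1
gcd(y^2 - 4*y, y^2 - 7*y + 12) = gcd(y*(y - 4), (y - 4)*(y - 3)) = y - 4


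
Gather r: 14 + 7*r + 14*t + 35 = 7*r + 14*t + 49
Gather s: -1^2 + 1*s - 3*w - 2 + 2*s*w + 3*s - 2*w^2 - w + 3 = s*(2*w + 4) - 2*w^2 - 4*w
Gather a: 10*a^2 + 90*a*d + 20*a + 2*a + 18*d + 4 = 10*a^2 + a*(90*d + 22) + 18*d + 4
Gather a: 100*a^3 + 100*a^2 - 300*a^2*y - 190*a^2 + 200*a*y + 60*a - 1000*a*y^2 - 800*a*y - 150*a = 100*a^3 + a^2*(-300*y - 90) + a*(-1000*y^2 - 600*y - 90)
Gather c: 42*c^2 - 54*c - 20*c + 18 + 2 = 42*c^2 - 74*c + 20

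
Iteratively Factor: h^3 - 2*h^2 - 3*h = (h - 3)*(h^2 + h) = (h - 3)*(h + 1)*(h)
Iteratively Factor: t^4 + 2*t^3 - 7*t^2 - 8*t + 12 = (t - 2)*(t^3 + 4*t^2 + t - 6) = (t - 2)*(t - 1)*(t^2 + 5*t + 6) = (t - 2)*(t - 1)*(t + 3)*(t + 2)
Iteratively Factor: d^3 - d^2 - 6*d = (d - 3)*(d^2 + 2*d) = d*(d - 3)*(d + 2)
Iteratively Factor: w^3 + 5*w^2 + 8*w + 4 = (w + 2)*(w^2 + 3*w + 2) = (w + 1)*(w + 2)*(w + 2)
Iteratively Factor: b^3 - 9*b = (b - 3)*(b^2 + 3*b) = b*(b - 3)*(b + 3)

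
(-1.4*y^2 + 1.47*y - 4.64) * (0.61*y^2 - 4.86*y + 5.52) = -0.854*y^4 + 7.7007*y^3 - 17.7026*y^2 + 30.6648*y - 25.6128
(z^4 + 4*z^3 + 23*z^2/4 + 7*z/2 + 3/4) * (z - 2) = z^5 + 2*z^4 - 9*z^3/4 - 8*z^2 - 25*z/4 - 3/2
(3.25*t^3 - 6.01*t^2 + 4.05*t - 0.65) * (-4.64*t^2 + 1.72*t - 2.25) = -15.08*t^5 + 33.4764*t^4 - 36.4417*t^3 + 23.5045*t^2 - 10.2305*t + 1.4625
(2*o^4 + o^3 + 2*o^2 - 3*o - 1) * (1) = 2*o^4 + o^3 + 2*o^2 - 3*o - 1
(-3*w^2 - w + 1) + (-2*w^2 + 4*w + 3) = -5*w^2 + 3*w + 4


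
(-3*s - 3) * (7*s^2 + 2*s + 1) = -21*s^3 - 27*s^2 - 9*s - 3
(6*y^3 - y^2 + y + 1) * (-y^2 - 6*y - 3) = -6*y^5 - 35*y^4 - 13*y^3 - 4*y^2 - 9*y - 3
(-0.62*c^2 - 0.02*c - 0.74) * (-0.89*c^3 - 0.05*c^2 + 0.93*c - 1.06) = 0.5518*c^5 + 0.0488*c^4 + 0.083*c^3 + 0.6756*c^2 - 0.667*c + 0.7844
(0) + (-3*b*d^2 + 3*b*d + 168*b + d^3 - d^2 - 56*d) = -3*b*d^2 + 3*b*d + 168*b + d^3 - d^2 - 56*d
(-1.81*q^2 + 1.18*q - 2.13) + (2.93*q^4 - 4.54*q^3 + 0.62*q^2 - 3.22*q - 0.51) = 2.93*q^4 - 4.54*q^3 - 1.19*q^2 - 2.04*q - 2.64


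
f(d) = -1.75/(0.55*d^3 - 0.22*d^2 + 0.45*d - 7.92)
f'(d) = -1.75*(-1.65*d^2 + 0.44*d - 0.45)/(0.55*d^3 - 0.22*d^2 + 0.45*d - 7.92)^2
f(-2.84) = 0.07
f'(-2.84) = 0.05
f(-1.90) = 0.13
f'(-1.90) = 0.07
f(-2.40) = 0.10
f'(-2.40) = 0.06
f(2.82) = -0.44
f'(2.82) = 1.39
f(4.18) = -0.06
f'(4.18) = 0.05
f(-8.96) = 0.00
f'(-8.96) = 0.00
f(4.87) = -0.03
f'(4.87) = 0.02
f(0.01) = 0.22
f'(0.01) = 0.01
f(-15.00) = 0.00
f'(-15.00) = 0.00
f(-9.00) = 0.00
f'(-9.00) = 0.00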